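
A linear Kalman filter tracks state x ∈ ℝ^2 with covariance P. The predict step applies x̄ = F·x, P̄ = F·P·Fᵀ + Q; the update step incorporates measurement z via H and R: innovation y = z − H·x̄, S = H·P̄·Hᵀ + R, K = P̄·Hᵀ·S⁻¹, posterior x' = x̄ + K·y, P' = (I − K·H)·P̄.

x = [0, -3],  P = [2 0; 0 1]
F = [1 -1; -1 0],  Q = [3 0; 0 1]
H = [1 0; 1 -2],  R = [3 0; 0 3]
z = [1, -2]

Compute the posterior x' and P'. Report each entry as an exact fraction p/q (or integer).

x' = [185/161, 216/161]
P' = [222/161 66/161; 66/161 111/161]

x̄ = F·x = [3, 0]
P̄ = F·P·Fᵀ + Q = [6 -2; -2 3]
y = z − H·x̄ = [-2, -5]
S = H·P̄·Hᵀ + R = [9 10; 10 29]
K = P̄·Hᵀ·S⁻¹ = [74/161 30/161; 22/161 -52/161]
x' = x̄ + K·y = [185/161, 216/161]
P' = (I − K·H)·P̄ = [222/161 66/161; 66/161 111/161]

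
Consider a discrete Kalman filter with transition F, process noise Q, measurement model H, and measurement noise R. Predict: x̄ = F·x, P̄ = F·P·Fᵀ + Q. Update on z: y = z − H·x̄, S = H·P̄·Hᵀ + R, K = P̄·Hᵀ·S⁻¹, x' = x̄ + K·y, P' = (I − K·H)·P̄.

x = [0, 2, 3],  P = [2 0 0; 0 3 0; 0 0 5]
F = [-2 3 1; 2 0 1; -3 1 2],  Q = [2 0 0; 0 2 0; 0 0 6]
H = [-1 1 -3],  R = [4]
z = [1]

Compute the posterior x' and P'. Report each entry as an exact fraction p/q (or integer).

x' = [957/344, 351/86, 55/344]
P' = [2463/172 78/43 -671/172; 78/43 609/43 175/43; -671/172 175/43 515/172]

x̄ = F·x = [9, 3, 8]
P̄ = F·P·Fᵀ + Q = [42 -3 31; -3 15 -2; 31 -2 47]
y = z − H·x̄ = [31]
S = H·P̄·Hᵀ + R = [688]
K = P̄·Hᵀ·S⁻¹ = [-69/344; 3/86; -87/344]
x' = x̄ + K·y = [957/344, 351/86, 55/344]
P' = (I − K·H)·P̄ = [2463/172 78/43 -671/172; 78/43 609/43 175/43; -671/172 175/43 515/172]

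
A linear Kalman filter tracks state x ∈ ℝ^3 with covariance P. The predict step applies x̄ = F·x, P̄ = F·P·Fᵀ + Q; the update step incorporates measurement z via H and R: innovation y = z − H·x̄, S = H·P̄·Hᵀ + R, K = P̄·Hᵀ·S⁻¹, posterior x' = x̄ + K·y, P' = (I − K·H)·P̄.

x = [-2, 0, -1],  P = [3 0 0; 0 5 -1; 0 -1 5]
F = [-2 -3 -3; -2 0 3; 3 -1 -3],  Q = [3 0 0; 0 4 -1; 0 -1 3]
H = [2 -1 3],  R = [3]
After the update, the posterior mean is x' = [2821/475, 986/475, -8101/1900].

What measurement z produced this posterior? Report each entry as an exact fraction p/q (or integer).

x̄ = F·x = [7, 1, -3]
P̄ = F·P·Fᵀ + Q = [87 -24 30; -24 61 -61; 30 -61 74]
S = H·P̄·Hᵀ + R = [1900]
K = P̄·Hᵀ·S⁻¹ = [72/475; -73/475; 343/1900]
x' − x̄ = [-504/475, 511/475, -2401/1900] = K·y
y = (KᵀK)⁻¹·Kᵀ·(x' − x̄) = [-7]
z = y + H·x̄ = [-7] + [4] = [-3]

z = [-3]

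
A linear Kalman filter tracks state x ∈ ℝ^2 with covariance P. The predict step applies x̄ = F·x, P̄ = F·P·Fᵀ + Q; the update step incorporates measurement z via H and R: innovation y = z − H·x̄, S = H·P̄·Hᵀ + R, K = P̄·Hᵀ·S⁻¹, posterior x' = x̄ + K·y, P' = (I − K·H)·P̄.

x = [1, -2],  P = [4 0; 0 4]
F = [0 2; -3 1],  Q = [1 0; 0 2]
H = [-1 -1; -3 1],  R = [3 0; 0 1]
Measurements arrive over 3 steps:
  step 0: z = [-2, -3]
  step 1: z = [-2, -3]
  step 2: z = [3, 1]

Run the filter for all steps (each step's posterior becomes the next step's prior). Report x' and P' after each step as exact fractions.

step 0: x̄ = F·x = [-4, -5]
step 0: P̄ = F·P·Fᵀ + Q = [17 8; 8 42]
step 0: y = z − H·x̄ = [-11, -10]
step 0: S = H·P̄·Hᵀ + R = [78 25; 25 148]
step 0: K = P̄·Hᵀ·S⁻¹ = [-2625/10919 -2729/10919; -7850/10919 2654/10919]
step 0: x' = x̄ + K·y = [12489/10919, 5215/10919]
step 0: P' = (I − K·H)·P̄ = [2651/10919 5224/10919; 5224/10919 18326/10919]
step 1: x̄ = F·x = [10430/10919, -32252/10919]
step 1: P̄ = F·P·Fᵀ + Q = [84223/10919 5308/10919; 5308/10919 32679/10919]
step 1: y = z − H·x̄ = [-43660/10919, 30785/10919]
step 1: S = H·P̄·Hᵀ + R = [160275/10919 230606/10919; 230606/10919 769757/10919]
step 1: K = P̄·Hᵀ·S⁻¹ = [-1087479/6428581 -1740031/6428581; -3031831/6428581 1048213/6428581]
step 1: x' = x̄ + K·y = [5583165/6428581, -3910213/6428581]
step 1: P' = (I − K·H)·P̄ = [1250617/6428581 2011820/6428581; 2011820/6428581 7083673/6428581]
step 2: x̄ = F·x = [-7820426/6428581, -20659708/6428581]
step 2: P̄ = F·P·Fᵀ + Q = [34763273/6428581 2096426/6428581; 2096426/6428581 19125468/6428581]
step 2: y = z − H·x̄ = [-9194391/6428581, 3627011/6428581]
step 2: S = H·P̄·Hᵀ + R = [77367336/6428581 89357203/6428581; 89357203/6428581 325844950/6428581]
step 2: K = P̄·Hᵀ·S⁻¹ = [-447817491/2679447611 -717537971/2679447611; -1254095270/2679447611 449466362/2679447611]
step 2: x' = x̄ + K·y = [-3023922506/2679447611, -6563772556/2679447611]
step 2: P' = (I − K·H)·P̄ = [515247611/2679447611 828204862/2679447611; 828204862/2679447611 2934080948/2679447611]

step 0: x' = [12489/10919, 5215/10919], P' = [2651/10919 5224/10919; 5224/10919 18326/10919]
step 1: x' = [5583165/6428581, -3910213/6428581], P' = [1250617/6428581 2011820/6428581; 2011820/6428581 7083673/6428581]
step 2: x' = [-3023922506/2679447611, -6563772556/2679447611], P' = [515247611/2679447611 828204862/2679447611; 828204862/2679447611 2934080948/2679447611]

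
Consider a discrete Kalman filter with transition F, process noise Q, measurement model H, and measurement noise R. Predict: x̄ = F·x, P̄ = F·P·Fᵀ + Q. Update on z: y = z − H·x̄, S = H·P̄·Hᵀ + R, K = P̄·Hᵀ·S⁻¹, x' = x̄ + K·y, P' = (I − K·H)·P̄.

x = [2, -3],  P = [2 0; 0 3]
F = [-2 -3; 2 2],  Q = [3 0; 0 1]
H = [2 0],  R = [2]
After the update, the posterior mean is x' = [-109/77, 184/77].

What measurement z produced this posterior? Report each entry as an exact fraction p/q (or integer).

x̄ = F·x = [5, -2]
P̄ = F·P·Fᵀ + Q = [38 -26; -26 21]
S = H·P̄·Hᵀ + R = [154]
K = P̄·Hᵀ·S⁻¹ = [38/77; -26/77]
x' − x̄ = [-494/77, 338/77] = K·y
y = (KᵀK)⁻¹·Kᵀ·(x' − x̄) = [-13]
z = y + H·x̄ = [-13] + [10] = [-3]

z = [-3]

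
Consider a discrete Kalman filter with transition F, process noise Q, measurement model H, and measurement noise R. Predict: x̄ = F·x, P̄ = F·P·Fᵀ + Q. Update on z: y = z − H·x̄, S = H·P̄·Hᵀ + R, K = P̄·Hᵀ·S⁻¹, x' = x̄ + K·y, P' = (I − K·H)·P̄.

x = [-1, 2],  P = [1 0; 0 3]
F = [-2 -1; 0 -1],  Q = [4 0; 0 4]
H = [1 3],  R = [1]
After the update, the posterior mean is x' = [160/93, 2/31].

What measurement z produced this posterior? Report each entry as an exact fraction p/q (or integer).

z = [2]

x̄ = F·x = [0, -2]
P̄ = F·P·Fᵀ + Q = [11 3; 3 7]
S = H·P̄·Hᵀ + R = [93]
K = P̄·Hᵀ·S⁻¹ = [20/93; 8/31]
x' − x̄ = [160/93, 64/31] = K·y
y = (KᵀK)⁻¹·Kᵀ·(x' − x̄) = [8]
z = y + H·x̄ = [8] + [-6] = [2]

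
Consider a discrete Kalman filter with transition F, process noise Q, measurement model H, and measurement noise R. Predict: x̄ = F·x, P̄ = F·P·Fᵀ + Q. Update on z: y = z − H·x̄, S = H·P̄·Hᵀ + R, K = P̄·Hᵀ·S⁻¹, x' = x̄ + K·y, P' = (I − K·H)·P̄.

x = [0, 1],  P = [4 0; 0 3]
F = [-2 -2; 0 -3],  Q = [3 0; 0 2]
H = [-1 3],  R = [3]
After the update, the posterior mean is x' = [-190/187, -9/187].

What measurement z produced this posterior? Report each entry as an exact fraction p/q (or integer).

z = [1]

x̄ = F·x = [-2, -3]
P̄ = F·P·Fᵀ + Q = [31 18; 18 29]
S = H·P̄·Hᵀ + R = [187]
K = P̄·Hᵀ·S⁻¹ = [23/187; 69/187]
x' − x̄ = [184/187, 552/187] = K·y
y = (KᵀK)⁻¹·Kᵀ·(x' − x̄) = [8]
z = y + H·x̄ = [8] + [-7] = [1]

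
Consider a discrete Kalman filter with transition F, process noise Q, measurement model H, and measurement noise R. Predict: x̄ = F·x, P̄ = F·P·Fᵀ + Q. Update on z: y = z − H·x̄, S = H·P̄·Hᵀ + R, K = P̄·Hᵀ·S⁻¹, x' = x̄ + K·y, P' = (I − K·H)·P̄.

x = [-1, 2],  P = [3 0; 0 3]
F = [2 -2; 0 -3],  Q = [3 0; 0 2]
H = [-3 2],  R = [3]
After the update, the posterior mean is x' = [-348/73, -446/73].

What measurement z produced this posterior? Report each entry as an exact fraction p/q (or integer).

z = [2]

x̄ = F·x = [-6, -6]
P̄ = F·P·Fᵀ + Q = [27 18; 18 29]
S = H·P̄·Hᵀ + R = [146]
K = P̄·Hᵀ·S⁻¹ = [-45/146; 2/73]
x' − x̄ = [90/73, -8/73] = K·y
y = (KᵀK)⁻¹·Kᵀ·(x' − x̄) = [-4]
z = y + H·x̄ = [-4] + [6] = [2]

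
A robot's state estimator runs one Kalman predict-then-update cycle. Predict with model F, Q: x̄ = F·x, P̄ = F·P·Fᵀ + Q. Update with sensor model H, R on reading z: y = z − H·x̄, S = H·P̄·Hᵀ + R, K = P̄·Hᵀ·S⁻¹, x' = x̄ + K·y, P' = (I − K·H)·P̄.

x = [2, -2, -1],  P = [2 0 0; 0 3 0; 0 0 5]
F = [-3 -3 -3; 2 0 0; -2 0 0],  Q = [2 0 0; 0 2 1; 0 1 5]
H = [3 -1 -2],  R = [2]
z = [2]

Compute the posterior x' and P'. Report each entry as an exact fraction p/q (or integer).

x̄ = F·x = [3, 4, -4]
P̄ = F·P·Fᵀ + Q = [92 -12 12; -12 10 -7; 12 -7 13]
y = z − H·x̄ = [-11]
S = H·P̄·Hᵀ + R = [792]
K = P̄·Hᵀ·S⁻¹ = [1/3; -4/99; 17/792]
x' = x̄ + K·y = [-2/3, 40/9, -305/72]
P' = (I − K·H)·P̄ = [4 -4/3 19/3; -4/3 862/99 -625/99; 19/3 -625/99 10007/792]

x' = [-2/3, 40/9, -305/72]
P' = [4 -4/3 19/3; -4/3 862/99 -625/99; 19/3 -625/99 10007/792]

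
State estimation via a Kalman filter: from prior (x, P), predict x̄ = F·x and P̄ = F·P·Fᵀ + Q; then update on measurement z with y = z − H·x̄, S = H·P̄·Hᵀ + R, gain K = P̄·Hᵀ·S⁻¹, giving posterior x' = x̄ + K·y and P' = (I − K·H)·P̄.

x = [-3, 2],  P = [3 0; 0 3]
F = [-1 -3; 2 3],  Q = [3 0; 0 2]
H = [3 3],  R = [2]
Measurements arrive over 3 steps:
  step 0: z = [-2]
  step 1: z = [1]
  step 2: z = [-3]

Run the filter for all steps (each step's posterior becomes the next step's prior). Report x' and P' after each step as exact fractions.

step 0: x' = [-3, 84/37], P' = [33 -33; -33 1229/37]
step 1: x' = [14043/6364, -12045/6364], P' = [157635/12728 -152529/12728; -152529/12728 150235/12728]
step 2: x' = [-2756919/2016931, 821616/2016931], P' = [19422507/2016931 -18746235/2016931; -18746235/2016931 18512513/2016931]

step 0: x̄ = F·x = [-3, 0]
step 0: P̄ = F·P·Fᵀ + Q = [33 -33; -33 41]
step 0: y = z − H·x̄ = [7]
step 0: S = H·P̄·Hᵀ + R = [74]
step 0: K = P̄·Hᵀ·S⁻¹ = [0; 12/37]
step 0: x' = x̄ + K·y = [-3, 84/37]
step 0: P' = (I − K·H)·P̄ = [33 -33; -33 1229/37]
step 1: x̄ = F·x = [-141/37, 30/37]
step 1: P̄ = F·P·Fᵀ + Q = [5067/37 -2514/37; -2514/37 1367/37]
step 1: y = z − H·x̄ = [10]
step 1: S = H·P̄·Hᵀ + R = [344]
step 1: K = P̄·Hᵀ·S⁻¹ = [207/344; -93/344]
step 1: x' = x̄ + K·y = [14043/6364, -12045/6364]
step 1: P' = (I − K·H)·P̄ = [157635/12728 -152529/12728; -152529/12728 150235/12728]
step 2: x̄ = F·x = [5523/1591, -8049/6364]
step 2: P̄ = F·P·Fᵀ + Q = [79095/1591 -36828/1591; -36828/1591 177763/12728]
step 2: y = z − H·x̄ = [-61221/6364]
step 2: S = H·P̄·Hᵀ + R = [2016931/12728]
step 2: K = P̄·Hᵀ·S⁻¹ = [1014408/2016931; -350583/2016931]
step 2: x' = x̄ + K·y = [-2756919/2016931, 821616/2016931]
step 2: P' = (I − K·H)·P̄ = [19422507/2016931 -18746235/2016931; -18746235/2016931 18512513/2016931]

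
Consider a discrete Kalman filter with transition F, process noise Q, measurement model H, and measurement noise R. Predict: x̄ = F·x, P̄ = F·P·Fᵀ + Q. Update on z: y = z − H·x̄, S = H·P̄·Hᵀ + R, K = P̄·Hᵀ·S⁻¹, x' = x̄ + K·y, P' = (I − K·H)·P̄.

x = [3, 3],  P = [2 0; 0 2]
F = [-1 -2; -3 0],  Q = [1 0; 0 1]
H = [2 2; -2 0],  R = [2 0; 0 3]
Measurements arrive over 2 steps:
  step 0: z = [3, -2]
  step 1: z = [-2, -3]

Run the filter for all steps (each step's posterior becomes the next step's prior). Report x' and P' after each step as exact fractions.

step 0: x' = [2/3, 106/153], P' = [7/11 -20/33; -20/33 1787/1683]
step 1: x' = [116060/123159, -762730/369477], P' = [24704/41053 -71197/123159; -71197/123159 375416/369477]

step 0: x̄ = F·x = [-9, -9]
step 0: P̄ = F·P·Fᵀ + Q = [11 6; 6 19]
step 0: y = z − H·x̄ = [39, -20]
step 0: S = H·P̄·Hᵀ + R = [170 -68; -68 47]
step 0: K = P̄·Hᵀ·S⁻¹ = [1/33 -14/33; 767/1683 40/99]
step 0: x' = x̄ + K·y = [2/3, 106/153]
step 0: P' = (I − K·H)·P̄ = [7/11 -20/33; -20/33 1787/1683]
step 1: x̄ = F·x = [-314/153, -2]
step 1: P̄ = F·P·Fᵀ + Q = [5822/1683 -19/11; -19/11 74/11]
step 1: y = z − H·x̄ = [934/153, -1087/153]
step 1: S = H·P̄·Hᵀ + R = [4426/153 -1060/153; -1060/153 28337/1683]
step 1: K = P̄·Hᵀ·S⁻¹ = [2915/123159 -49408/123159; 161825/369477 142394/369477]
step 1: x' = x̄ + K·y = [116060/123159, -762730/369477]
step 1: P' = (I − K·H)·P̄ = [24704/41053 -71197/123159; -71197/123159 375416/369477]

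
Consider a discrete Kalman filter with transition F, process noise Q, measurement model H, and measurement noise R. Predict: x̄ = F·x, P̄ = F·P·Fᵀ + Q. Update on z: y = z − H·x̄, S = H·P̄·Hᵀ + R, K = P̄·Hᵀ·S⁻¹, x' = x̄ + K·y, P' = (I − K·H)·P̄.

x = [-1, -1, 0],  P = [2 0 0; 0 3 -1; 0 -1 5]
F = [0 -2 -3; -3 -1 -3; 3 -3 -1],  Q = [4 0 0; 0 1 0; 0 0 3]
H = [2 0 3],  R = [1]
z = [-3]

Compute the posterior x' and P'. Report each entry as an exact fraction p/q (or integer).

x̄ = F·x = [2, 4, 0]
P̄ = F·P·Fᵀ + Q = [49 42 22; 42 61 -4; 22 -4 47]
y = z − H·x̄ = [-7]
S = H·P̄·Hᵀ + R = [884]
K = P̄·Hᵀ·S⁻¹ = [41/221; 18/221; 185/884]
x' = x̄ + K·y = [155/221, 758/221, -1295/884]
P' = (I − K·H)·P̄ = [4105/221 6330/221 -2723/221; 6330/221 12185/221 -4214/221; -2723/221 -4214/221 7323/884]

x' = [155/221, 758/221, -1295/884]
P' = [4105/221 6330/221 -2723/221; 6330/221 12185/221 -4214/221; -2723/221 -4214/221 7323/884]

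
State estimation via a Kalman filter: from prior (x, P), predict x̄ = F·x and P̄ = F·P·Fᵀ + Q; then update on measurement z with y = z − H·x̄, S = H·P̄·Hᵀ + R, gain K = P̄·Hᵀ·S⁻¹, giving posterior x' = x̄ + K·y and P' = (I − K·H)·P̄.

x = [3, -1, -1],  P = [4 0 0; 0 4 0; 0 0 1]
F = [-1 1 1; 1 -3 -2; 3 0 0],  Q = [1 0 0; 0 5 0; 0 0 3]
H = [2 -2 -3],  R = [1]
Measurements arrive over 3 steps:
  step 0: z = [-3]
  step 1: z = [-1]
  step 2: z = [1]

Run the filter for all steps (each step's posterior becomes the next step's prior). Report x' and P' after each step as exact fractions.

step 0: x' = [-25/51, -1/3, 31/34], P' = [434/255 -8/3 49/17; -8/3 62/3 -31/2; 49/17 -31/2 837/68]
step 1: x' = [24493/61407, 76697/61407, -4874/20469], P' = [137155/122814 -53150/61407 53203/40938; -53150/61407 896108/61407 -209228/20469; 53203/40938 -209228/20469 52682/6823]
step 2: x' = [74910730/165304053, -370507154/165304053, 80517283/55101351], P' = [369479089/330608106 -139981918/165304053 70933457/55101351; -139981918/165304053 2335991765/165304053 -545346457/55101351; 70933457/55101351 -545346457/55101351 137632493/18367117]

step 0: x̄ = F·x = [-5, 8, 9]
step 0: P̄ = F·P·Fᵀ + Q = [10 -18 -12; -18 49 12; -12 12 39]
step 0: y = z − H·x̄ = [50]
step 0: S = H·P̄·Hᵀ + R = [1020]
step 0: K = P̄·Hᵀ·S⁻¹ = [23/255; -1/6; -11/68]
step 0: x' = x̄ + K·y = [-25/51, -1/3, 31/34]
step 0: P' = (I − K·H)·P̄ = [434/255 -8/3 49/17; -8/3 62/3 -31/2; 49/17 -31/2 837/68]
step 1: x̄ = F·x = [109/102, -67/51, -25/17]
step 1: P̄ = F·P·Fᵀ + Q = [4331/1020 -3274/255 -379/85; -3274/255 15404/255 1004/85; -379/85 1004/85 1557/85]
step 1: y = z − H·x̄ = [-173/17]
step 1: S = H·P̄·Hᵀ + R = [61407/85]
step 1: K = P̄·Hᵀ·S⁻¹ = [8083/122814; -15464/61407; -2479/20469]
step 1: x' = x̄ + K·y = [24493/61407, 76697/61407, -4874/20469]
step 1: P' = (I − K·H)·P̄ = [137155/122814 -53150/61407 53203/40938; -53150/61407 896108/61407 -209228/20469; 53203/40938 -209228/20469 52682/6823]
step 2: x̄ = F·x = [37582/61407, -176354/61407, 24493/20469]
step 2: P̄ = F·P·Fᵀ + Q = [383107/122814 -539944/61407 -41923/20469; -539944/61407 5609221/122814 136837/40938; -41923/20469 136837/40938 178093/13646]
step 2: y = z − H·x̄ = [-48676/20469]
step 2: S = H·P̄·Hᵀ + R = [18367117/40938]
step 2: K = P̄·Hᵀ·S⁻¹ = [1226868/18367117; -4869917/18367117; -2044203/18367117]
step 2: x' = x̄ + K·y = [74910730/165304053, -370507154/165304053, 80517283/55101351]
step 2: P' = (I − K·H)·P̄ = [369479089/330608106 -139981918/165304053 70933457/55101351; -139981918/165304053 2335991765/165304053 -545346457/55101351; 70933457/55101351 -545346457/55101351 137632493/18367117]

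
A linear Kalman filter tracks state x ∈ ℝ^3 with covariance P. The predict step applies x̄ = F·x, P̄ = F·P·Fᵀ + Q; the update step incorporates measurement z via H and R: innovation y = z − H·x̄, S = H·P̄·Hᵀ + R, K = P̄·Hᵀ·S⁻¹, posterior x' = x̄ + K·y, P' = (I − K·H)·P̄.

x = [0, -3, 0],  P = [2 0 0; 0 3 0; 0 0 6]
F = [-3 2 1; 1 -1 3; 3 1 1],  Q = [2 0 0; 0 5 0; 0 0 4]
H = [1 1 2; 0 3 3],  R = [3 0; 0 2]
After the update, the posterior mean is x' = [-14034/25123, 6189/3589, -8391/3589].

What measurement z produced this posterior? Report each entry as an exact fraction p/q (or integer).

x̄ = F·x = [-6, 3, -3]
P̄ = F·P·Fᵀ + Q = [38 6 -6; 6 64 21; -6 21 31]
S = H·P̄·Hᵀ + R = [301 567; 567 1235]
K = P̄·Hᵀ·S⁻¹ = [19760/25123 -1296/3589; -895/7178 1893/7178; 949/7178 471/7178]
x' − x̄ = [136704/25123, -4578/3589, 2376/3589] = K·y
y = (KᵀK)⁻¹·Kᵀ·(x' − x̄) = [6, -2]
z = y + H·x̄ = [6, -2] + [-9, 0] = [-3, -2]

z = [-3, -2]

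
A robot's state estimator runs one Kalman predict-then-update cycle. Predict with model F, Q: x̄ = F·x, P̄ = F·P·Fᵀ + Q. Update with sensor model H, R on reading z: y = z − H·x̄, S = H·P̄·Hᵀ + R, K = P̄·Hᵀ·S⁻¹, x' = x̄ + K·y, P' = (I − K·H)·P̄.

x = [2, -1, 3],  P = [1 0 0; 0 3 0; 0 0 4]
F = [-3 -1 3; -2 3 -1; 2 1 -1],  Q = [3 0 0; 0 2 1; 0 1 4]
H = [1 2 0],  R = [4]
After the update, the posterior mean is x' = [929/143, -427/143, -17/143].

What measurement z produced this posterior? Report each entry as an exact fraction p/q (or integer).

z = [1]

x̄ = F·x = [4, -10, 0]
P̄ = F·P·Fᵀ + Q = [51 -15 -21; -15 37 10; -21 10 15]
S = H·P̄·Hᵀ + R = [143]
K = P̄·Hᵀ·S⁻¹ = [21/143; 59/143; -1/143]
x' − x̄ = [357/143, 1003/143, -17/143] = K·y
y = (KᵀK)⁻¹·Kᵀ·(x' − x̄) = [17]
z = y + H·x̄ = [17] + [-16] = [1]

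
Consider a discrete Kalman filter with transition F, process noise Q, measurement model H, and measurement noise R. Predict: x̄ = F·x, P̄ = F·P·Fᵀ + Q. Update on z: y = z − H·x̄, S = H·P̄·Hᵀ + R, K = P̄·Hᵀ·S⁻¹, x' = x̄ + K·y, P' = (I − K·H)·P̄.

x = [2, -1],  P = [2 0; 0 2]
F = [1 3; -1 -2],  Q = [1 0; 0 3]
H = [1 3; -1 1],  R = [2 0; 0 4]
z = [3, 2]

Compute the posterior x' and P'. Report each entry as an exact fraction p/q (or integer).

x' = [-839/790, 997/790]
P' = [1547/790 -441/790; -441/790 283/790]

x̄ = F·x = [-1, 0]
P̄ = F·P·Fᵀ + Q = [21 -14; -14 13]
y = z − H·x̄ = [4, 1]
S = H·P̄·Hᵀ + R = [56 46; 46 66]
K = P̄·Hᵀ·S⁻¹ = [56/395 -497/790; 102/395 181/790]
x' = x̄ + K·y = [-839/790, 997/790]
P' = (I − K·H)·P̄ = [1547/790 -441/790; -441/790 283/790]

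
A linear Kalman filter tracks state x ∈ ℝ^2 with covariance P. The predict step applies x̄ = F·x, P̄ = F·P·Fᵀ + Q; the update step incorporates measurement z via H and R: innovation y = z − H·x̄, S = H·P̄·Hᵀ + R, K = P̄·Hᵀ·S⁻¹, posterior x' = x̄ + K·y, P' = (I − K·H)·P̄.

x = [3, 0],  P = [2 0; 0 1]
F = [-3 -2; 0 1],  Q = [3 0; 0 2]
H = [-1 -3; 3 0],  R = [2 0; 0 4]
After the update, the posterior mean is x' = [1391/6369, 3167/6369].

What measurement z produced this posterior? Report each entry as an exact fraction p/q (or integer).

z = [-2, 1]

x̄ = F·x = [-9, 0]
P̄ = F·P·Fᵀ + Q = [25 -2; -2 3]
S = H·P̄·Hᵀ + R = [42 -57; -57 229]
K = P̄·Hᵀ·S⁻¹ = [-76/6369 689/2123; -1945/6369 -217/2123]
x' − x̄ = [58712/6369, 3167/6369] = K·y
y = (KᵀK)⁻¹·Kᵀ·(x' − x̄) = [-11, 28]
z = y + H·x̄ = [-11, 28] + [9, -27] = [-2, 1]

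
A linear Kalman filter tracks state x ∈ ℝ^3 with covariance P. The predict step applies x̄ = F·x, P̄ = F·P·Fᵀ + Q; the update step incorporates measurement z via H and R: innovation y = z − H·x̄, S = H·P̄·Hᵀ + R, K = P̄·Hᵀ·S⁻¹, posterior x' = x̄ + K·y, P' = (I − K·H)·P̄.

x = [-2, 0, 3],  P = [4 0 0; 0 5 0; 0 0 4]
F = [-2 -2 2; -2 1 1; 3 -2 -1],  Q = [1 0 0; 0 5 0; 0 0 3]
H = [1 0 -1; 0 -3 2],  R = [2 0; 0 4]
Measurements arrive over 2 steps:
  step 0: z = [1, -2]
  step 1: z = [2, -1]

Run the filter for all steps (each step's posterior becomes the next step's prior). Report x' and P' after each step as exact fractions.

step 0: x̄ = F·x = [10, 7, -9]
step 0: P̄ = F·P·Fᵀ + Q = [53 14 -12; 14 30 -38; -12 -38 63]
step 0: y = z − H·x̄ = [-18, 37]
step 0: S = H·P̄·Hᵀ + R = [142 -306; -306 982]
step 0: K = P̄·Hᵀ·S⁻¹ = [21817/22904 5259/22904; 67/11452 -1915/11452; -15/3272 795/3272]
step 0: x' = x̄ + K·y = [30917/22904, 8103/11452, 237/3272]
step 0: P' = (I − K·H)·P̄ = [142901/22904 29583/11452 14181/3272; 29583/11452 11093/5726 4207/1636; 14181/3272 4207/1636 14211/3272]
step 1: x̄ = F·x = [-11366/2863, -43969/22904, 7335/2863]
step 1: P̄ = F·P·Fᵀ + Q = [47239/2863 25568/2863 -40108/2863; 25568/2863 314037/22904 -38978/2863; -40108/2863 -38978/2863 70223/2863]
step 1: y = z − H·x̄ = [24427/2863, -272171/22904]
step 1: S = H·P̄·Hᵀ + R = [203404/2863 -414300/2863; -414300/2863 8906973/22904]
step 1: K = P̄·Hᵀ·S⁻¹ = [30026979/51060428 2982680/38295321; -4295289/25530214 -9129443/38295321; -15095467/51060428 4639880/38295321]
step 1: x' = x̄ + K·y = [18668905/153181284, -40000841/76590642, -214476629/153181284]
step 1: P' = (I − K·H)·P̄ = [433111999/153181284 76362895/76590642 252950125/153181284; 76362895/76590642 46217467/38295321 102134629/76590642; 252950125/153181284 102134629/76590642 343522927/153181284]

step 0: x' = [30917/22904, 8103/11452, 237/3272], P' = [142901/22904 29583/11452 14181/3272; 29583/11452 11093/5726 4207/1636; 14181/3272 4207/1636 14211/3272]
step 1: x' = [18668905/153181284, -40000841/76590642, -214476629/153181284], P' = [433111999/153181284 76362895/76590642 252950125/153181284; 76362895/76590642 46217467/38295321 102134629/76590642; 252950125/153181284 102134629/76590642 343522927/153181284]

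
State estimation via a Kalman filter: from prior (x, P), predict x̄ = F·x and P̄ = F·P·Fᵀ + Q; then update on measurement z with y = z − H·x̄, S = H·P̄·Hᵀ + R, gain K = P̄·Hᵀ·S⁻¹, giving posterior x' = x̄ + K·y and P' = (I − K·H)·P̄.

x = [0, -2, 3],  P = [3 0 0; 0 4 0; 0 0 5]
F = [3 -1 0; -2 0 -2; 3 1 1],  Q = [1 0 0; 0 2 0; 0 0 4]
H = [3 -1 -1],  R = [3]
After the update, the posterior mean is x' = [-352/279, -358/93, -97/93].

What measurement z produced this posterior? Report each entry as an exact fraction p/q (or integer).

x̄ = F·x = [2, -6, 1]
P̄ = F·P·Fᵀ + Q = [32 -18 23; -18 34 -28; 23 -28 40]
S = H·P̄·Hᵀ + R = [279]
K = P̄·Hᵀ·S⁻¹ = [91/279; -20/93; 19/93]
x' − x̄ = [-910/279, 200/93, -190/93] = K·y
y = (KᵀK)⁻¹·Kᵀ·(x' − x̄) = [-10]
z = y + H·x̄ = [-10] + [11] = [1]

z = [1]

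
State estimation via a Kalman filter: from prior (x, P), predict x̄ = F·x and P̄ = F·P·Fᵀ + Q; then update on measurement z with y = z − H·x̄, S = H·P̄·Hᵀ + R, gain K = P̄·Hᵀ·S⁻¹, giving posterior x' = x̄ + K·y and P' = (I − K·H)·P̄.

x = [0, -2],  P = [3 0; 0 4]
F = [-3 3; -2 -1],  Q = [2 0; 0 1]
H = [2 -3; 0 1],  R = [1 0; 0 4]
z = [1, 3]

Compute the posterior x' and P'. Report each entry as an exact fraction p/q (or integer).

x̄ = F·x = [-6, 2]
P̄ = F·P·Fᵀ + Q = [65 6; 6 17]
y = z − H·x̄ = [19, 1]
S = H·P̄·Hᵀ + R = [342 -39; -39 21]
K = P̄·Hᵀ·S⁻¹ = [862/1887 2140/1887; -52/1887 477/629]
x' = x̄ + K·y = [7196/1887, 4217/1887]
P' = (I − K·H)·P̄ = [13271/1887 8560/1887; 8560/1887 1908/629]

x' = [7196/1887, 4217/1887]
P' = [13271/1887 8560/1887; 8560/1887 1908/629]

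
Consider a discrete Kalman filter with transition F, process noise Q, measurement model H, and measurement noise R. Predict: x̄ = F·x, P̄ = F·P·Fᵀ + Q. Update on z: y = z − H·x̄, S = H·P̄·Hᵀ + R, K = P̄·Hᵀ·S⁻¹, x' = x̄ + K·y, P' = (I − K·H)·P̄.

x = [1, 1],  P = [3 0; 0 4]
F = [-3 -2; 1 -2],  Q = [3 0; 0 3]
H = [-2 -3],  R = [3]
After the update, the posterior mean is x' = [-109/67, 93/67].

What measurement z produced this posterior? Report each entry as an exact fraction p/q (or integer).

x̄ = F·x = [-5, -1]
P̄ = F·P·Fᵀ + Q = [46 7; 7 22]
S = H·P̄·Hᵀ + R = [469]
K = P̄·Hᵀ·S⁻¹ = [-113/469; -80/469]
x' − x̄ = [226/67, 160/67] = K·y
y = (KᵀK)⁻¹·Kᵀ·(x' − x̄) = [-14]
z = y + H·x̄ = [-14] + [13] = [-1]

z = [-1]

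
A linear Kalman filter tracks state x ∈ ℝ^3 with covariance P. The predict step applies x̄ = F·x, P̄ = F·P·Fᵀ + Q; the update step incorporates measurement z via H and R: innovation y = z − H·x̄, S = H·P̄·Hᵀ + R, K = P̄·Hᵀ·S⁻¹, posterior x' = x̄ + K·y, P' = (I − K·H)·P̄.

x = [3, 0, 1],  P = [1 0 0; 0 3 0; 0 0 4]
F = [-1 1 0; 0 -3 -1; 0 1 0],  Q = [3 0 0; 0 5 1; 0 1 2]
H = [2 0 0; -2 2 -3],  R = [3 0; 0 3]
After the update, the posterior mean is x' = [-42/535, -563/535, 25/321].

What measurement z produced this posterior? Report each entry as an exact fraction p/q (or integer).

z = [1, -2]

x̄ = F·x = [-3, -1, 0]
P̄ = F·P·Fᵀ + Q = [7 -9 3; -9 36 -8; 3 -8 5]
S = H·P̄·Hᵀ + R = [31 -82; -82 424]
K = P̄·Hᵀ·S⁻¹ = [429/1070 -41/2140; 143/535 343/1070; -49/642 -131/1284]
x' − x̄ = [1563/535, -28/535, 25/321] = K·y
y = (KᵀK)⁻¹·Kᵀ·(x' − x̄) = [7, -6]
z = y + H·x̄ = [7, -6] + [-6, 4] = [1, -2]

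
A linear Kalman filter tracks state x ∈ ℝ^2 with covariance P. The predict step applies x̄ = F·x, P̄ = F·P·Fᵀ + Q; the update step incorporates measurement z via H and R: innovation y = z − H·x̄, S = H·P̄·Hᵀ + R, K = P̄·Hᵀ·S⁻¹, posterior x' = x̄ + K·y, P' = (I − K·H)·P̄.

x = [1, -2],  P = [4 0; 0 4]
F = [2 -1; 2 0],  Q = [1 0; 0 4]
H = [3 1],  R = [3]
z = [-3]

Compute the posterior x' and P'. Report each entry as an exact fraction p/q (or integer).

x̄ = F·x = [4, 2]
P̄ = F·P·Fᵀ + Q = [21 16; 16 20]
y = z − H·x̄ = [-17]
S = H·P̄·Hᵀ + R = [308]
K = P̄·Hᵀ·S⁻¹ = [79/308; 17/77]
x' = x̄ + K·y = [-111/308, -135/77]
P' = (I − K·H)·P̄ = [227/308 -111/77; -111/77 384/77]

x' = [-111/308, -135/77]
P' = [227/308 -111/77; -111/77 384/77]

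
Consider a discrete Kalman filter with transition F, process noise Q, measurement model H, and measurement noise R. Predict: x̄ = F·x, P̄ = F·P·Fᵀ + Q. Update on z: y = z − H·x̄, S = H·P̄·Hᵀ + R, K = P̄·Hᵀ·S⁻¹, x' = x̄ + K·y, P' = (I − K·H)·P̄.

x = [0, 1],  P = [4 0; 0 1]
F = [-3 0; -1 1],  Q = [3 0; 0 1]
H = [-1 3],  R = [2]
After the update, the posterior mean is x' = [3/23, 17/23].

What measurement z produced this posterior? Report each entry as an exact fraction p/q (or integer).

z = [2]

x̄ = F·x = [0, 1]
P̄ = F·P·Fᵀ + Q = [39 12; 12 6]
S = H·P̄·Hᵀ + R = [23]
K = P̄·Hᵀ·S⁻¹ = [-3/23; 6/23]
x' − x̄ = [3/23, -6/23] = K·y
y = (KᵀK)⁻¹·Kᵀ·(x' − x̄) = [-1]
z = y + H·x̄ = [-1] + [3] = [2]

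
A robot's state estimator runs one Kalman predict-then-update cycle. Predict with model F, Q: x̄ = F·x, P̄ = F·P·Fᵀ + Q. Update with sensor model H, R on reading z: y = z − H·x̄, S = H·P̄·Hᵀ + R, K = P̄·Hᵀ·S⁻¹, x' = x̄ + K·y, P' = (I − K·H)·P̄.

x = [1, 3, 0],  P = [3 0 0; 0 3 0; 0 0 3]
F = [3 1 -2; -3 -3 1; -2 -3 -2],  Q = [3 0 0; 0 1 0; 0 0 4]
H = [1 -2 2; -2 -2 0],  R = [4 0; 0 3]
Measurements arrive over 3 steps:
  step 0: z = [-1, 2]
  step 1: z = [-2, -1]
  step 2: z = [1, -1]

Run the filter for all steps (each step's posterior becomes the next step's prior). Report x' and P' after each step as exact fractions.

step 0: x' = [43977/22019, -70964/22019, -101780/22019], P' = [251028/22019 -253998/22019 -364326/22019; -253998/22019 272814/22019 384741/22019; -364326/22019 384741/22019 565942/22019]
step 1: x' = [-4419955942/1959729085, 5483052834/1959729085, 5745994994/1959729085], P' = [7411777676/1959729085 -6832306982/1959729085 -9672557582/1959729085; -6832306982/1959729085 7579052594/1959729085 10214387759/1959729085; -9672557582/1959729085 10214387759/1959729085 15743946154/1959729085]
step 2: x' = [4320476245617/4136362321559, -3084451535195/4136362321559, -39012505329534/53772710180267], P' = [1189443390548/318181717043 -1092792502946/318181717043 -20124028375474/4136362321559; -1092792502946/318181717043 1210873982126/318181717043 21207466774129/4136362321559; -20124028375474/4136362321559 21207466774129/4136362321559 425665973229446/53772710180267]

step 0: x̄ = F·x = [6, -12, -11]
step 0: P̄ = F·P·Fᵀ + Q = [45 -42 -15; -42 58 39; -15 39 55]
step 0: y = z − H·x̄ = [-9, -10]
step 0: S = H·P̄·Hᵀ + R = [297 -38; -38 79]
step 0: K = P̄·Hᵀ·S⁻¹ = [7593/22019 1980/22019; -7536/22019 -12544/22019; -481/22019 -13610/22019]
step 0: x' = x̄ + K·y = [43977/22019, -70964/22019, -101780/22019]
step 0: P' = (I − K·H)·P̄ = [251028/22019 -253998/22019 -364326/22019; -253998/22019 272814/22019 384741/22019; -364326/22019 384741/22019 565942/22019]
step 1: x̄ = F·x = [264527/22019, -20819/22019, 328498/22019]
step 1: P̄ = F·P·Fᵀ + Q = [6170851/22019 -1747349/22019 5000752/22019; -1747349/22019 608085/22019 -1283441/22019; 5000752/22019 -1283441/22019 4465590/22019]
step 1: y = z − H·x̄ = [-4437/97, 465397/22019]
step 1: S = H·P̄·Hᵀ + R = [281117/97 -124552/97; -124552/97 13203009/22019]
step 1: K = P̄·Hᵀ·S⁻¹ = [432819119/1959729085 -386313796/1959729085; -390409163/1959729085 -497830408/1959729085; 346639802/1959729085 -361220118/1959729085]
step 1: x' = x̄ + K·y = [-4419955942/1959729085, 5483052834/1959729085, 5745994994/1959729085]
step 1: P' = (I − K·H)·P̄ = [7411777676/1959729085 -6832306982/1959729085 -9672557582/1959729085; -6832306982/1959729085 7579052594/1959729085 10214387759/1959729085; -9672557582/1959729085 10214387759/1959729085 15743946154/1959729085]
step 2: x̄ = F·x = [-3853760996/391945817, 2556704318/1959729085, -19101236606/1959729085]
step 2: P̄ = F·P·Fᵀ + Q = [35471864321/391945817 -10899133863/391945817 26225200756/391945817; -10899133863/391945817 26388640931/1959729085 -29337424687/1959729085; 26225200756/391945817 -29337424687/1959729085 131877793674/1959729085]
step 2: y = z − H·x̄ = [64544415913/1959729085, -35383930409/1959729085]
step 2: S = H·P̄·Hᵀ + R = [1795450066241/1959729085 -765309734488/1959729085; -765309734488/1959729085 384905682879/1959729085]
step 2: K = P̄·Hᵀ·S⁻¹ = [906828100693/4136362321559 -64433925068/318181717043; -818523131329/4136362321559 -78720986120/318181717043; 9581360362594/53772710180267 -722292265770/4136362321559]
step 2: x' = x̄ + K·y = [4320476245617/4136362321559, -3084451535195/4136362321559, -39012505329534/53772710180267]
step 2: P' = (I − K·H)·P̄ = [1189443390548/318181717043 -1092792502946/318181717043 -20124028375474/4136362321559; -1092792502946/318181717043 1210873982126/318181717043 21207466774129/4136362321559; -20124028375474/4136362321559 21207466774129/4136362321559 425665973229446/53772710180267]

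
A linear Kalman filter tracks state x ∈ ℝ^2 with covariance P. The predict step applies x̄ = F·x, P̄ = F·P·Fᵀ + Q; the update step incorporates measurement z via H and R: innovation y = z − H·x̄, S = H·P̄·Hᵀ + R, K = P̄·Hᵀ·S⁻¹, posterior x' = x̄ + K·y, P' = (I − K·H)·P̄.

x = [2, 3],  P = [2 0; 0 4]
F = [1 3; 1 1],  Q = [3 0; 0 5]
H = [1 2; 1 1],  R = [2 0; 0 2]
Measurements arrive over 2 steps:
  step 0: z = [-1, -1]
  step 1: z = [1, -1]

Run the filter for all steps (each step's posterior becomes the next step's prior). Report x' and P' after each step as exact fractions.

step 0: x̄ = F·x = [11, 5]
step 0: P̄ = F·P·Fᵀ + Q = [41 14; 14 11]
step 0: y = z − H·x̄ = [-22, -17]
step 0: S = H·P̄·Hᵀ + R = [143 105; 105 82]
step 0: K = P̄·Hᵀ·S⁻¹ = [-117/701 620/701; 327/701 -205/701]
step 0: x' = x̄ + K·y = [-255/701, -204/701]
step 0: P' = (I − K·H)·P̄ = [2714/701 -1474/701; -1474/701 1064/701]
step 1: x̄ = F·x = [-867/701, -459/701]
step 1: P̄ = F·P·Fᵀ + Q = [5549/701 10/701; 10/701 4335/701]
step 1: y = z − H·x̄ = [2486/701, 625/701]
step 1: S = H·P̄·Hᵀ + R = [24331/701 14249/701; 14249/701 11306/701]
step 1: K = P̄·Hᵀ·S⁻¹ = [-23177/102785 79748/102785; 10335/20557 -5125/20557]
step 1: x' = x̄ + K·y = [-138217/102785, 18622/20557]
step 1: P' = (I − K·H)·P̄ = [365346/102785 -41170/20557; -41170/20557 30920/20557]

step 0: x' = [-255/701, -204/701], P' = [2714/701 -1474/701; -1474/701 1064/701]
step 1: x' = [-138217/102785, 18622/20557], P' = [365346/102785 -41170/20557; -41170/20557 30920/20557]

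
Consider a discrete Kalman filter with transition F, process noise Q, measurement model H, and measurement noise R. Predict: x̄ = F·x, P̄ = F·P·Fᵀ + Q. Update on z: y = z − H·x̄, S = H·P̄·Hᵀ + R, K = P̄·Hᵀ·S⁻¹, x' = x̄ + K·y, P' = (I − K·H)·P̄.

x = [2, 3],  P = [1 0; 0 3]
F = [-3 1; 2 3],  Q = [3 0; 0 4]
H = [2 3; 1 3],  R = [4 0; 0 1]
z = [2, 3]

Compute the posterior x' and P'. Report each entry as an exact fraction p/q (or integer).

x̄ = F·x = [-3, 13]
P̄ = F·P·Fᵀ + Q = [15 3; 3 35]
y = z − H·x̄ = [-31, -33]
S = H·P̄·Hᵀ + R = [415 372; 372 349]
K = P̄·Hᵀ·S⁻¹ = [4683/6451 -4548/6451; -1437/6451 3528/6451]
x' = x̄ + K·y = [-14442/6451, 11986/6451]
P' = (I − K·H)·P̄ = [23280/6451 -9276/6451; -9276/6451 4268/6451]

x' = [-14442/6451, 11986/6451]
P' = [23280/6451 -9276/6451; -9276/6451 4268/6451]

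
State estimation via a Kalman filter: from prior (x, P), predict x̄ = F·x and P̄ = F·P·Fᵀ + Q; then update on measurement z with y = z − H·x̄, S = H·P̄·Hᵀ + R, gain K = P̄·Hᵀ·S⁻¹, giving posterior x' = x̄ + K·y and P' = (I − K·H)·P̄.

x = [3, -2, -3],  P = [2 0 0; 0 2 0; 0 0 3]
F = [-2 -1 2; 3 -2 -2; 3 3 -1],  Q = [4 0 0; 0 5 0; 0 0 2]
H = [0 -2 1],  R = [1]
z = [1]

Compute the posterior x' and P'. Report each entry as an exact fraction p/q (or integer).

x' = [-566/83, 356/83, 1557/166]
P' = [2030/83 -1068/83 -2128/83; -1068/83 831/83 1625/83; -2128/83 1625/83 6517/166]

x̄ = F·x = [-10, 19, 6]
P̄ = F·P·Fᵀ + Q = [26 -20 -24; -20 43 12; -24 12 41]
y = z − H·x̄ = [33]
S = H·P̄·Hᵀ + R = [166]
K = P̄·Hᵀ·S⁻¹ = [8/83; -37/83; 17/166]
x' = x̄ + K·y = [-566/83, 356/83, 1557/166]
P' = (I − K·H)·P̄ = [2030/83 -1068/83 -2128/83; -1068/83 831/83 1625/83; -2128/83 1625/83 6517/166]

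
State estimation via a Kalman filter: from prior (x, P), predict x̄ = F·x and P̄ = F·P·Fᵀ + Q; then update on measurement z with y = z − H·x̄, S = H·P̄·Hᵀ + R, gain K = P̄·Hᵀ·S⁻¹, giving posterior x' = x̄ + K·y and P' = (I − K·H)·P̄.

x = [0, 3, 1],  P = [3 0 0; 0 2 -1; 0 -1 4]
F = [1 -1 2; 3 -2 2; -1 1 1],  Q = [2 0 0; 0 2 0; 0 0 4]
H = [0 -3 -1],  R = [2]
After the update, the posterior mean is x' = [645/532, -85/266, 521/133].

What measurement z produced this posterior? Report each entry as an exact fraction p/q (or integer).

z = [-3]

x̄ = F·x = [-1, -4, 4]
P̄ = F·P·Fᵀ + Q = [27 35 2; 35 61 -5; 2 -5 11]
S = H·P̄·Hᵀ + R = [532]
K = P̄·Hᵀ·S⁻¹ = [-107/532; -89/266; 1/133]
x' − x̄ = [1177/532, 979/266, -11/133] = K·y
y = (KᵀK)⁻¹·Kᵀ·(x' − x̄) = [-11]
z = y + H·x̄ = [-11] + [8] = [-3]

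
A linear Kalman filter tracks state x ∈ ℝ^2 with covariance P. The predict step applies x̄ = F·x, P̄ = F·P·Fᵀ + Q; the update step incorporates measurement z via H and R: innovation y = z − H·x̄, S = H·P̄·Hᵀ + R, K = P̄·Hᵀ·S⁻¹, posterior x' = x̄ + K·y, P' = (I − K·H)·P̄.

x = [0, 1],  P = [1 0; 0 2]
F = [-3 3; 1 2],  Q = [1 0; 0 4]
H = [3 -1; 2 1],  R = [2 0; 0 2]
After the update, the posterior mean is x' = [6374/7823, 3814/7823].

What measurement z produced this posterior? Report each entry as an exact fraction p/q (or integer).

z = [2, 2]

x̄ = F·x = [3, 2]
P̄ = F·P·Fᵀ + Q = [28 9; 9 13]
S = H·P̄·Hᵀ + R = [213 164; 164 163]
K = P̄·Hᵀ·S⁻¹ = [1565/7823 1545/7823; -2802/7823 4307/7823]
x' − x̄ = [-17095/7823, -11832/7823] = K·y
y = (KᵀK)⁻¹·Kᵀ·(x' − x̄) = [-5, -6]
z = y + H·x̄ = [-5, -6] + [7, 8] = [2, 2]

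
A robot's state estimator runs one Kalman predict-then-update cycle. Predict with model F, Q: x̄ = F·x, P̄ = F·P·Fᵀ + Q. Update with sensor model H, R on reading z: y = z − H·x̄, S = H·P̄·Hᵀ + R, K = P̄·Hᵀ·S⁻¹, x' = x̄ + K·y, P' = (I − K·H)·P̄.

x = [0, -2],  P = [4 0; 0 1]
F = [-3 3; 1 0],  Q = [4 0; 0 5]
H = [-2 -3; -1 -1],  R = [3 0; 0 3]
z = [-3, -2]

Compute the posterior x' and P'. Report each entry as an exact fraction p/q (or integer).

x̄ = F·x = [-6, 0]
P̄ = F·P·Fᵀ + Q = [49 -12; -12 9]
y = z − H·x̄ = [-15, -8]
S = H·P̄·Hᵀ + R = [136 65; 65 37]
K = P̄·Hᵀ·S⁻¹ = [37/269 -334/269; -102/269 201/269]
x' = x̄ + K·y = [503/269, -78/269]
P' = (I − K·H)·P̄ = [3117/269 -2115/269; -2115/269 1512/269]

x' = [503/269, -78/269]
P' = [3117/269 -2115/269; -2115/269 1512/269]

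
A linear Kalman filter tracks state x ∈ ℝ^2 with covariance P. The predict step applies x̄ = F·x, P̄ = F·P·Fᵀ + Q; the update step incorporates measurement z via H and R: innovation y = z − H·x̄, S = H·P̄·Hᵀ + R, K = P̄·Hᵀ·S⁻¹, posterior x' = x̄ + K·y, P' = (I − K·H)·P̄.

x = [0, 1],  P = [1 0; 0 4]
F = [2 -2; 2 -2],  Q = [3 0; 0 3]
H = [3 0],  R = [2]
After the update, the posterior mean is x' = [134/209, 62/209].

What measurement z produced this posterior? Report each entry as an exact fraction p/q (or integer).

x̄ = F·x = [-2, -2]
P̄ = F·P·Fᵀ + Q = [23 20; 20 23]
S = H·P̄·Hᵀ + R = [209]
K = P̄·Hᵀ·S⁻¹ = [69/209; 60/209]
x' − x̄ = [552/209, 480/209] = K·y
y = (KᵀK)⁻¹·Kᵀ·(x' − x̄) = [8]
z = y + H·x̄ = [8] + [-6] = [2]

z = [2]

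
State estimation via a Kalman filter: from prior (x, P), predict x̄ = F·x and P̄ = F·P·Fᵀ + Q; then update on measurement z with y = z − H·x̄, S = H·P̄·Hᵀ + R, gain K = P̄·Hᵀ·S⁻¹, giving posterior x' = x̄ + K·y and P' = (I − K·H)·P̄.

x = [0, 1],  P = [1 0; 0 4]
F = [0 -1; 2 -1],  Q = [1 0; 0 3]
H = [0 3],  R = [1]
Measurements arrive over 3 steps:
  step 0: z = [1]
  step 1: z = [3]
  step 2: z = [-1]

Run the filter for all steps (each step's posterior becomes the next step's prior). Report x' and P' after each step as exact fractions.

step 0: x̄ = F·x = [-1, -1]
step 0: P̄ = F·P·Fᵀ + Q = [5 4; 4 11]
step 0: y = z − H·x̄ = [4]
step 0: S = H·P̄·Hᵀ + R = [100]
step 0: K = P̄·Hᵀ·S⁻¹ = [3/25; 33/100]
step 0: x' = x̄ + K·y = [-13/25, 8/25]
step 0: P' = (I − K·H)·P̄ = [89/25 1/25; 1/25 11/100]
step 1: x̄ = F·x = [-8/25, -34/25]
step 1: P̄ = F·P·Fᵀ + Q = [111/100 3/100; 3/100 1719/100]
step 1: y = z − H·x̄ = [177/25]
step 1: S = H·P̄·Hᵀ + R = [15571/100]
step 1: K = P̄·Hᵀ·S⁻¹ = [9/15571; 5157/15571]
step 1: x' = x̄ + K·y = [-4919/15571, 15335/15571]
step 1: P' = (I − K·H)·P̄ = [17283/15571 3/15571; 3/15571 1719/15571]
step 2: x̄ = F·x = [-15335/15571, -25173/15571]
step 2: P̄ = F·P·Fᵀ + Q = [17290/15571 1713/15571; 1713/15571 117552/15571]
step 2: y = z − H·x̄ = [59948/15571]
step 2: S = H·P̄·Hᵀ + R = [1073539/15571]
step 2: K = P̄·Hᵀ·S⁻¹ = [5139/1073539; 352656/1073539]
step 2: x' = x̄ + K·y = [-1037483/1073539, -377829/1073539]
step 2: P' = (I − K·H)·P̄ = [1190359/1073539 1713/1073539; 1713/1073539 117552/1073539]

step 0: x' = [-13/25, 8/25], P' = [89/25 1/25; 1/25 11/100]
step 1: x' = [-4919/15571, 15335/15571], P' = [17283/15571 3/15571; 3/15571 1719/15571]
step 2: x' = [-1037483/1073539, -377829/1073539], P' = [1190359/1073539 1713/1073539; 1713/1073539 117552/1073539]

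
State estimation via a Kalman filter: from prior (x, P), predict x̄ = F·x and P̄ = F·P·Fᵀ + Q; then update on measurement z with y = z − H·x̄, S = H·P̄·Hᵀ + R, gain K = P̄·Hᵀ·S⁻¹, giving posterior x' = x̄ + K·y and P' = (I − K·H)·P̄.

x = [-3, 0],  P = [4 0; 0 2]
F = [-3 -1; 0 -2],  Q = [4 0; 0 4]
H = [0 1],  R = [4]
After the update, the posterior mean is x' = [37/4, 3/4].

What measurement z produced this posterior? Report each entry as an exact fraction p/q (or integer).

z = [1]

x̄ = F·x = [9, 0]
P̄ = F·P·Fᵀ + Q = [42 4; 4 12]
S = H·P̄·Hᵀ + R = [16]
K = P̄·Hᵀ·S⁻¹ = [1/4; 3/4]
x' − x̄ = [1/4, 3/4] = K·y
y = (KᵀK)⁻¹·Kᵀ·(x' − x̄) = [1]
z = y + H·x̄ = [1] + [0] = [1]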